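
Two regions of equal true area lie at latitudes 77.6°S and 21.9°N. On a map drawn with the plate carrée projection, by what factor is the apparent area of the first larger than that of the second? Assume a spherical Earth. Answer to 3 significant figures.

4.32

For the equirectangular projection with φ₀ = 0 (plate carrée), h = 1 along meridians and k = sec φ along parallels.
Areal scale at 77.6°: h·k = 1.000 × 4.657 = 4.657.
Areal scale at 21.9°: h·k = 1.000 × 1.078 = 1.078.
Ratio = 4.657/1.078 ≈ 4.32.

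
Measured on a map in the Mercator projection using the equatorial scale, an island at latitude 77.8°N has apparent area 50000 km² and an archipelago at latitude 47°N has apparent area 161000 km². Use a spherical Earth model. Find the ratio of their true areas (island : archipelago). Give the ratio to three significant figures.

On Mercator the areal scale is sec²φ, so true area = apparent × cos²φ.
True area of island: 50000 × cos²(77.8°) = 50000 × 0.04466 = 2233 km².
True area of archipelago: 161000 × cos²(47°) = 161000 × 0.4651 = 74880 km².
Ratio = 2233 / 74880 ≈ 0.0298.

0.0298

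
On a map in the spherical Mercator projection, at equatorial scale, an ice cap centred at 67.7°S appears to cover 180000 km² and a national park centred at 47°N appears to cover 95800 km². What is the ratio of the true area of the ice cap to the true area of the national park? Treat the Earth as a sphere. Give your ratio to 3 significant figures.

0.582

Mercator's areal exaggeration is sec²φ; hence true area = (apparent area) · cos²φ.
True area of ice cap: 180000 × cos²(67.7°) = 180000 × 0.1440 = 25920 km².
True area of national park: 95800 × cos²(47°) = 95800 × 0.4651 = 44560 km².
Ratio = 25920 / 44560 ≈ 0.582.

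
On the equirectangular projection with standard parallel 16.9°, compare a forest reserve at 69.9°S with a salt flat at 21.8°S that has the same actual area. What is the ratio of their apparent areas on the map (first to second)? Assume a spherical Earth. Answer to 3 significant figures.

In the equirectangular projection with standard parallel φ₀ = 16.9° (x = Rλ cos φ₀, y = Rφ), meridians are true-scale (h = 1) and the parallel scale is k = cos φ₀ / cos φ.
Areal scale at 69.9°: h·k = 1.000 × 2.784 = 2.784.
Areal scale at 21.8°: h·k = 1.000 × 1.031 = 1.031.
Ratio = 2.784/1.031 ≈ 2.70.

2.70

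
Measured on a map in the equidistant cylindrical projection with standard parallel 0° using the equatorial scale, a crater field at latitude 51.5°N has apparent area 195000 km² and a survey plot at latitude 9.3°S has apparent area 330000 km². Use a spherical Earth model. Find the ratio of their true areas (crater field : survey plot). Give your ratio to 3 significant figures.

0.373

Plate carrée has h = 1 and k = sec φ, giving areal scale sec φ; true area = (apparent area) · cos φ.
True area of crater field: 195000 × cos(51.5°) = 195000 × 0.6225 = 121400 km².
True area of survey plot: 330000 × cos(9.3°) = 330000 × 0.9869 = 325700 km².
Ratio = 121400 / 325700 ≈ 0.373.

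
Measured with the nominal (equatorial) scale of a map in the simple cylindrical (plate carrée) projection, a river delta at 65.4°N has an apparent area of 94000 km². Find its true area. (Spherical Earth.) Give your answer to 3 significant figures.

In the plate carrée (x = Rλ, y = Rφ), meridians are true-scale (h = 1) and parallels are stretched by k = sec φ.
Areal scale = h·k = 1 × sec φ; at 65.4°, h = 1.000, k = 2.402, so h·k = 2.402.
True area = apparent / (areal scale) = 94000 / 2.402 ≈ 39100 km².

39100 km²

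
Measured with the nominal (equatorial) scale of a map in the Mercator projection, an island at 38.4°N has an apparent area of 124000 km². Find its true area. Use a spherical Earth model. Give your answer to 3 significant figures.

76200 km²

Mercator is conformal, so the point scale is isotropic: h = k = sec φ = 1/cos φ.
Areal scale = k² = sec²φ = 1/cos²(38.4°) = 1/0.7837² = 1.628.
True area = apparent / (areal scale) = 124000 / 1.628 ≈ 76200 km².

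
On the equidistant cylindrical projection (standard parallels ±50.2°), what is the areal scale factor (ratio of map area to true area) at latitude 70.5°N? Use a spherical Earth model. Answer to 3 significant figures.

1.92

With standard parallel φ₀ = 50.2°, the equirectangular projection gives x = Rλ cos φ₀, y = Rφ, so h = 1 and k = cos 50.2° / cos φ.
Areal scale = h·k = 1 × cos φ₀ / cos φ; at 70.5°, h = 1.000, k = 1.918, so h·k = 1.918.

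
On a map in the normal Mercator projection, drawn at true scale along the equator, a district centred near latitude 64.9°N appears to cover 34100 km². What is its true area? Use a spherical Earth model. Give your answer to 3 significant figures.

For Mercator, h = k = sec φ (a conformal cylindrical projection has a single point scale, 1/cos φ).
Areal scale = k² = sec²φ = 1/cos²(64.9°) = 1/0.4242² = 5.557.
True area = apparent / (areal scale) = 34100 / 5.557 ≈ 6140 km².

6140 km²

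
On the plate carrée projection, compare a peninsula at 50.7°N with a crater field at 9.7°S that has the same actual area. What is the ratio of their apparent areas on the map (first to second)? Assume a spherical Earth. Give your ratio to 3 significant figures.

In the plate carrée (x = Rλ, y = Rφ), meridians are true-scale (h = 1) and parallels are stretched by k = sec φ.
Areal scale at 50.7°: h·k = 1.000 × 1.579 = 1.579.
Areal scale at 9.7°: h·k = 1.000 × 1.015 = 1.015.
Ratio = 1.579/1.015 ≈ 1.56.

1.56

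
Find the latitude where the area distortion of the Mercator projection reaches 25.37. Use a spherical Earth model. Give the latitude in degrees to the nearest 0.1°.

Mercator areal scale is sec²φ.
sec²φ = 25.37  ⇒  cos²φ = 0.03942  ⇒  cos φ = 0.1985.
φ = arccos(0.1985) ≈ 78.5°.

78.5°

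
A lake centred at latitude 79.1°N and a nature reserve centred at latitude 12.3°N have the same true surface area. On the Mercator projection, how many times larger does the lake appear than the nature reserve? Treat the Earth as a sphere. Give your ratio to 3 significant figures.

On Mercator, area is exaggerated by sec²φ = 1/cos²φ.
At 79.1°: sec²(79.1°) = 1/0.1891² = 27.97.
At 12.3°: sec²(12.3°) = 1/0.9770² = 1.048.
Ratio = 27.97/1.048 = cos²(12.3°)/cos²(79.1°) ≈ 26.7.

26.7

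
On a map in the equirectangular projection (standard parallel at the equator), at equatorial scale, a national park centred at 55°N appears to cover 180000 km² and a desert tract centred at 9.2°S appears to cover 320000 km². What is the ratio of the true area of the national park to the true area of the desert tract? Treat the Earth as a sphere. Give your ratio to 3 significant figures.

Plate carrée has h = 1 and k = sec φ, giving areal scale sec φ; true area = (apparent area) · cos φ.
True area of national park: 180000 × cos(55°) = 180000 × 0.5736 = 103200 km².
True area of desert tract: 320000 × cos(9.2°) = 320000 × 0.9871 = 315900 km².
Ratio = 103200 / 315900 ≈ 0.327.

0.327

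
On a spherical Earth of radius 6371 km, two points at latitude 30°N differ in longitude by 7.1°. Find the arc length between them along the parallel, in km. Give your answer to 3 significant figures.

Arc length along a parallel = R cos φ · Δλ (with Δλ in radians).
= 6371 × cos 30° × (7.1° × π/180) = 6371 × 0.8660 × 0.1239 ≈ 684 km.

684 km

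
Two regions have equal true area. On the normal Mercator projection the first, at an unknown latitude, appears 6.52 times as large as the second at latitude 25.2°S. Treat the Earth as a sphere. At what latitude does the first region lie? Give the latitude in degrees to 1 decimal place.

69.2°

For equal true areas on Mercator, apparent areas scale as sec²φ, so the ratio is cos²φ₂ / cos²φ₁.
cos²φ₂ / cos²φ₁ = 6.52  ⇒  cos φ₁ = cos 25.2° / √6.52 = 0.9048/2.553 = 0.3544.
φ₁ = arccos(0.3544) ≈ 69.2°.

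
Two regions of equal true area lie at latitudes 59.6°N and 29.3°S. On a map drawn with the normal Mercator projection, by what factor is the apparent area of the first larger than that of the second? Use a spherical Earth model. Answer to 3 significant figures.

Mercator is conformal with k = sec φ, so areal scale = k² = sec²φ.
At 59.6°: sec²(59.6°) = 1/0.5060² = 3.905.
At 29.3°: sec²(29.3°) = 1/0.8721² = 1.315.
Ratio = 3.905/1.315 = cos²(29.3°)/cos²(59.6°) ≈ 2.97.

2.97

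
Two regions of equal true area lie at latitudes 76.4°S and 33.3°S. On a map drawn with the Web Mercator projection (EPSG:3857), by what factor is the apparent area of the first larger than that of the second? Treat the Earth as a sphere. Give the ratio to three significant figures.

On Mercator, area is exaggerated by sec²φ = 1/cos²φ.
At 76.4°: sec²(76.4°) = 1/0.2351² = 18.09.
At 33.3°: sec²(33.3°) = 1/0.8358² = 1.431.
Ratio = 18.09/1.431 = cos²(33.3°)/cos²(76.4°) ≈ 12.6.

12.6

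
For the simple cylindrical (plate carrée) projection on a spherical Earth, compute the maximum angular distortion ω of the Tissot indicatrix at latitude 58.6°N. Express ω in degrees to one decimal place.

Plate carrée maps x = Rλ, y = Rφ. The meridian scale is h = 1 and the parallel scale is k = 1/cos φ = sec φ.
At 58.6°: h = 1.000, k = 1.919; principal scales a = 1.919, b = 1.000.
sin(ω/2) = (a − b)/(a + b) = 0.9194/2.919 = 0.3149, so ω = 2 arcsin(0.3149) ≈ 36.7°.

36.7°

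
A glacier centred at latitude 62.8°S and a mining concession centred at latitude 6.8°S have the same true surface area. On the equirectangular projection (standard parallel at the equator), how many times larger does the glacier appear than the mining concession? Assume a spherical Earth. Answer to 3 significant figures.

In the plate carrée (x = Rλ, y = Rφ), meridians are true-scale (h = 1) and parallels are stretched by k = sec φ.
Areal scale at 62.8°: h·k = 1.000 × 2.188 = 2.188.
Areal scale at 6.8°: h·k = 1.000 × 1.007 = 1.007.
Ratio = 2.188/1.007 ≈ 2.17.

2.17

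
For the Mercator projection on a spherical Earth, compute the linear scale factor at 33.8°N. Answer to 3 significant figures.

1.20

Mercator is conformal, so the point scale is isotropic: h = k = sec φ = 1/cos φ.
k = 1/cos 33.8° = 1/0.8310 = 1.203.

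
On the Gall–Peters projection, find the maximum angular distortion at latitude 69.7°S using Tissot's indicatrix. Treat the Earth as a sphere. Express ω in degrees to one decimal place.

75.5°

The Gall–Peters projection is cylindrical equal-area with φ₀ = 45°. Cylindrical equal-area (φ₀ = 45°): h = cos φ / cos 45° along meridians, k = cos 45° / cos φ along parallels; h·k = 1.
At 69.7°: h = 0.4906, k = 2.038; principal scales a = 2.038, b = 0.4906.
sin(ω/2) = (a − b)/(a + b) = 1.548/2.529 = 0.6120, so ω = 2 arcsin(0.6120) ≈ 75.5°.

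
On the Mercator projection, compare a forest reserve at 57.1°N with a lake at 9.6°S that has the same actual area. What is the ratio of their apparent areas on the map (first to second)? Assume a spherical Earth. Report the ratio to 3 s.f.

Mercator areal scale is sec²φ.
At 57.1°: sec²(57.1°) = 1/0.5432² = 3.389.
At 9.6°: sec²(9.6°) = 1/0.9860² = 1.029.
Ratio = 3.389/1.029 = cos²(9.6°)/cos²(57.1°) ≈ 3.30.

3.30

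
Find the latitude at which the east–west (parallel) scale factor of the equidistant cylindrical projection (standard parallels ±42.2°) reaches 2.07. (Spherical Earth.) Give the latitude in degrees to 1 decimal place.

69.0°

The equidistant cylindrical projection with φ₀ = 42.2° has h = 1 (meridians true) and k = cos φ₀ / cos φ along parallels.
k = cos φ₀ / cos φ = 2.07  ⇒  cos φ = cos 42.2° / 2.07 = 0.3579.
φ = arccos(0.3579) ≈ 69.0°.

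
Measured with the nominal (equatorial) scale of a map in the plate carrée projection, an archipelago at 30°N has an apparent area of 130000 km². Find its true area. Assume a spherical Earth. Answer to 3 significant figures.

113000 km²

In the plate carrée (x = Rλ, y = Rφ), meridians are true-scale (h = 1) and parallels are stretched by k = sec φ.
Areal scale = h·k = 1 × sec φ; at 30°, h = 1.000, k = 1.155, so h·k = 1.155.
True area = apparent / (areal scale) = 130000 / 1.155 ≈ 113000 km².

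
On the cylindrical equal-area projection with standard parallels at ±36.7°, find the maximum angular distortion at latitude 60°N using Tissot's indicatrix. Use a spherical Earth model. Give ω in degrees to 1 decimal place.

52.2°

For cylindrical equal-area with standard parallel φ₀, h = cos φ / cos φ₀ and k = cos φ₀ / cos φ, so h·k = 1.
At 60°: h = 0.6236, k = 1.604; principal scales a = 1.604, b = 0.6236.
sin(ω/2) = (a − b)/(a + b) = 0.9799/2.227 = 0.4400, so ω = 2 arcsin(0.4400) ≈ 52.2°.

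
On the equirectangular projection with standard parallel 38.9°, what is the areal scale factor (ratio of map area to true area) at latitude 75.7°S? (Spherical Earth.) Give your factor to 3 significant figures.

3.15

In the equirectangular projection with standard parallel φ₀ = 38.9° (x = Rλ cos φ₀, y = Rφ), meridians are true-scale (h = 1) and the parallel scale is k = cos φ₀ / cos φ.
Areal scale = h·k = 1 × cos φ₀ / cos φ; at 75.7°, h = 1.000, k = 3.151, so h·k = 3.151.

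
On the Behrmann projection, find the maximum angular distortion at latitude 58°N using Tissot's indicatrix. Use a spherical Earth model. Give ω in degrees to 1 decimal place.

The Behrmann projection is cylindrical equal-area with φ₀ = 30°. Cylindrical equal-area (φ₀ = 30°): h = cos φ / cos 30° along meridians, k = cos 30° / cos φ along parallels; h·k = 1.
At 58°: h = 0.6119, k = 1.634; principal scales a = 1.634, b = 0.6119.
sin(ω/2) = (a − b)/(a + b) = 1.022/2.246 = 0.4552, so ω = 2 arcsin(0.4552) ≈ 54.2°.

54.2°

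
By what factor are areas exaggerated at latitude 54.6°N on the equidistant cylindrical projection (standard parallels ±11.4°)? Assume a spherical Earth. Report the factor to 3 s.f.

1.69

The equidistant cylindrical projection with φ₀ = 11.4° has h = 1 (meridians true) and k = cos φ₀ / cos φ along parallels.
Areal scale = h·k = 1 × cos φ₀ / cos φ; at 54.6°, h = 1.000, k = 1.692, so h·k = 1.692.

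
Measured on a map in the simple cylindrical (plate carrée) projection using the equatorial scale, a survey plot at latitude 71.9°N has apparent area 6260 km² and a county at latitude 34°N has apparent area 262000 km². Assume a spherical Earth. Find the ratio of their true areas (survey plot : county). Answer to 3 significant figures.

Plate carrée has h = 1 and k = sec φ, giving areal scale sec φ; true area = (apparent area) · cos φ.
True area of survey plot: 6260 × cos(71.9°) = 6260 × 0.3107 = 1945 km².
True area of county: 262000 × cos(34°) = 262000 × 0.8290 = 217200 km².
Ratio = 1945 / 217200 ≈ 0.00895.

0.00895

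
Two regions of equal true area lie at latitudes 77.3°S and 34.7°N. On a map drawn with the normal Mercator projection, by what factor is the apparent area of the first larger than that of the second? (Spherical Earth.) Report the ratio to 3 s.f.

On Mercator, area is exaggerated by sec²φ = 1/cos²φ.
At 77.3°: sec²(77.3°) = 1/0.2198² = 20.69.
At 34.7°: sec²(34.7°) = 1/0.8221² = 1.479.
Ratio = 20.69/1.479 = cos²(34.7°)/cos²(77.3°) ≈ 14.0.

14.0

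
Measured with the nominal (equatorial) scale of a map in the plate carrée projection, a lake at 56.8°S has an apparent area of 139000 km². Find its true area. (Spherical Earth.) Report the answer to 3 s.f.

76100 km²

Plate carrée maps x = Rλ, y = Rφ. The meridian scale is h = 1 and the parallel scale is k = 1/cos φ = sec φ.
Areal scale = h·k = 1 × sec φ; at 56.8°, h = 1.000, k = 1.826, so h·k = 1.826.
True area = apparent / (areal scale) = 139000 / 1.826 ≈ 76100 km².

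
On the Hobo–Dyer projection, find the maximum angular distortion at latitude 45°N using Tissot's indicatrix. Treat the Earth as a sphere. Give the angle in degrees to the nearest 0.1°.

13.2°

The Hobo–Dyer projection is cylindrical equal-area with φ₀ = 37.5°. A cylindrical equal-area projection with standard parallel φ₀ has meridian scale h = cos φ / cos φ₀ and parallel scale k = cos φ₀ / cos φ (so areas are preserved, h·k = 1).
At 45°: h = 0.8913, k = 1.122; principal scales a = 1.122, b = 0.8913.
sin(ω/2) = (a − b)/(a + b) = 0.2307/2.013 = 0.1146, so ω = 2 arcsin(0.1146) ≈ 13.2°.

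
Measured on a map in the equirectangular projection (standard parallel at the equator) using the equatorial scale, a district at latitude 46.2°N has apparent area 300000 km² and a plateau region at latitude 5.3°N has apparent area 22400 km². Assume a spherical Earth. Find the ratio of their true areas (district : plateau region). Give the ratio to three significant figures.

9.31

Plate carrée has h = 1 and k = sec φ, giving areal scale sec φ; true area = (apparent area) · cos φ.
True area of district: 300000 × cos(46.2°) = 300000 × 0.6921 = 207600 km².
True area of plateau region: 22400 × cos(5.3°) = 22400 × 0.9957 = 22300 km².
Ratio = 207600 / 22300 ≈ 9.31.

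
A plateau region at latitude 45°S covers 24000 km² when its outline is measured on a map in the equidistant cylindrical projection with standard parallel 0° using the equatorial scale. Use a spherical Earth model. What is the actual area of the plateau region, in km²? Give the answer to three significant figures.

For the equirectangular projection with φ₀ = 0 (plate carrée), h = 1 along meridians and k = sec φ along parallels.
Areal scale = h·k = 1 × sec φ; at 45°, h = 1.000, k = 1.414, so h·k = 1.414.
True area = apparent / (areal scale) = 24000 / 1.414 ≈ 17000 km².

17000 km²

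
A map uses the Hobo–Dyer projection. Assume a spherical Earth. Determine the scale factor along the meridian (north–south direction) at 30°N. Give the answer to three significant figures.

1.09

The Hobo–Dyer projection is cylindrical equal-area with φ₀ = 37.5°. Cylindrical equal-area (φ₀ = 37.5°): h = cos φ / cos 37.5° along meridians, k = cos 37.5° / cos φ along parallels; h·k = 1.
h = cos 30° / cos 37.5° = 0.8660/0.7934 = 1.092.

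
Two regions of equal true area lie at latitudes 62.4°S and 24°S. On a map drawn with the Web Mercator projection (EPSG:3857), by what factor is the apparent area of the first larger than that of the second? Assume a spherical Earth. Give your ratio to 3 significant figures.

On Mercator, area is exaggerated by sec²φ = 1/cos²φ.
At 62.4°: sec²(62.4°) = 1/0.4633² = 4.659.
At 24°: sec²(24°) = 1/0.9135² = 1.198.
Ratio = 4.659/1.198 = cos²(24°)/cos²(62.4°) ≈ 3.89.

3.89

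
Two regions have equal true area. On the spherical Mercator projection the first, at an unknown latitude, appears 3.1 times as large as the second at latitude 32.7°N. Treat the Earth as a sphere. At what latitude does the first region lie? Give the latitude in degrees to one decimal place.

Mercator areal scale is sec²φ, so apparent-area ratio = sec²φ₁ / sec²φ₂ = cos²φ₂ / cos²φ₁.
cos²φ₂ / cos²φ₁ = 3.1  ⇒  cos φ₁ = cos 32.7° / √3.1 = 0.8415/1.761 = 0.4779.
φ₁ = arccos(0.4779) ≈ 61.4°.

61.4°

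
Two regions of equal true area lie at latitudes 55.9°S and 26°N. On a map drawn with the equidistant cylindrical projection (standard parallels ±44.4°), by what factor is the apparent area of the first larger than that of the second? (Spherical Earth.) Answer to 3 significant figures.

1.60

In the equirectangular projection with standard parallel φ₀ = 44.4° (x = Rλ cos φ₀, y = Rφ), meridians are true-scale (h = 1) and the parallel scale is k = cos φ₀ / cos φ.
Areal scale at 55.9°: h·k = 1.000 × 1.274 = 1.274.
Areal scale at 26°: h·k = 1.000 × 0.7949 = 0.7949.
Ratio = 1.274/0.7949 ≈ 1.60.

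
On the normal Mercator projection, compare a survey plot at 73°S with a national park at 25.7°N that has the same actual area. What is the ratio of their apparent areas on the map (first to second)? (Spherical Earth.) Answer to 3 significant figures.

9.50

Mercator is conformal with k = sec φ, so areal scale = k² = sec²φ.
At 73°: sec²(73°) = 1/0.2924² = 11.70.
At 25.7°: sec²(25.7°) = 1/0.9011² = 1.232.
Ratio = 11.70/1.232 = cos²(25.7°)/cos²(73°) ≈ 9.50.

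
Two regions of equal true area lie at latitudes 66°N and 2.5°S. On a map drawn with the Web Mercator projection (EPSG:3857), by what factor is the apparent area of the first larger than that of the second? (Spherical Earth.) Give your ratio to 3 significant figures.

6.03

Mercator areal scale is sec²φ.
At 66°: sec²(66°) = 1/0.4067² = 6.045.
At 2.5°: sec²(2.5°) = 1/0.9990² = 1.002.
Ratio = 6.045/1.002 = cos²(2.5°)/cos²(66°) ≈ 6.03.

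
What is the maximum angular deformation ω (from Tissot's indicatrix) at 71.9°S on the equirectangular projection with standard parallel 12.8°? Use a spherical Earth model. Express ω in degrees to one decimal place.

62.2°

The equidistant cylindrical projection with φ₀ = 12.8° has h = 1 (meridians true) and k = cos φ₀ / cos φ along parallels.
At 71.9°: h = 1.000, k = 3.139; principal scales a = 3.139, b = 1.000.
sin(ω/2) = (a − b)/(a + b) = 2.139/4.139 = 0.5168, so ω = 2 arcsin(0.5168) ≈ 62.2°.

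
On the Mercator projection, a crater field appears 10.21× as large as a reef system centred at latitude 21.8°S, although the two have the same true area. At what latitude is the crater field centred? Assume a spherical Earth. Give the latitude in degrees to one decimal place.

On Mercator, (apparent₁)/(apparent₂) = sec²φ₁ / sec²φ₂ when true areas are equal.
cos²φ₂ / cos²φ₁ = 10.21  ⇒  cos φ₁ = cos 21.8° / √10.21 = 0.9285/3.195 = 0.2906.
φ₁ = arccos(0.2906) ≈ 73.1°.

73.1°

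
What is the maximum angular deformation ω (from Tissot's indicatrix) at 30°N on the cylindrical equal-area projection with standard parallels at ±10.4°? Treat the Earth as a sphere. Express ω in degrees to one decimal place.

14.5°

Cylindrical equal-area (φ₀ = 10.4°): h = cos φ / cos 10.4° along meridians, k = cos 10.4° / cos φ along parallels; h·k = 1.
At 30°: h = 0.8805, k = 1.136; principal scales a = 1.136, b = 0.8805.
sin(ω/2) = (a − b)/(a + b) = 0.2552/2.016 = 0.1266, so ω = 2 arcsin(0.1266) ≈ 14.5°.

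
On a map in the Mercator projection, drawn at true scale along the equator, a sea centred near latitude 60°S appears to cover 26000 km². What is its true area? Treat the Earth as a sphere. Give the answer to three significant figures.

6500 km²

The Mercator projection is conformal; its linear scale factor is the same in every direction and equals sec φ = 1/cos φ.
Areal scale = k² = sec²φ = 1/cos²(60°) = 1/0.5000² = 4.000.
True area = apparent / (areal scale) = 26000 / 4.000 ≈ 6500 km².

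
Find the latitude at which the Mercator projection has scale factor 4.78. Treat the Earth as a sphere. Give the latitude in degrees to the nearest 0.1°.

77.9°

Mercator scale is k = sec φ = 1/cos φ.
1/cos φ = 4.78  ⇒  cos φ = 0.2092  ⇒  φ = arccos(0.2092) ≈ 77.9°.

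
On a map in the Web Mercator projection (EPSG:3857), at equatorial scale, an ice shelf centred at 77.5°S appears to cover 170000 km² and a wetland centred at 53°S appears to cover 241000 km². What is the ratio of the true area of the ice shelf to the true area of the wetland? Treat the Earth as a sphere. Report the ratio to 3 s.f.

On Mercator the areal scale is sec²φ, so true area = apparent × cos²φ.
True area of ice shelf: 170000 × cos²(77.5°) = 170000 × 0.04685 = 7964 km².
True area of wetland: 241000 × cos²(53°) = 241000 × 0.3622 = 87290 km².
Ratio = 7964 / 87290 ≈ 0.0912.

0.0912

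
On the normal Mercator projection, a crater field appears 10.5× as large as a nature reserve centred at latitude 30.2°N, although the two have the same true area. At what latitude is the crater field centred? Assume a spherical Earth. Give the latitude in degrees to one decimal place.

74.5°

For equal true areas on Mercator, apparent areas scale as sec²φ, so the ratio is cos²φ₂ / cos²φ₁.
cos²φ₂ / cos²φ₁ = 10.5  ⇒  cos φ₁ = cos 30.2° / √10.5 = 0.8643/3.240 = 0.2667.
φ₁ = arccos(0.2667) ≈ 74.5°.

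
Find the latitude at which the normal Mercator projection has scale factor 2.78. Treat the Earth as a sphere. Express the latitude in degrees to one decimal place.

Mercator scale is k = sec φ = 1/cos φ.
1/cos φ = 2.78  ⇒  cos φ = 0.3597  ⇒  φ = arccos(0.3597) ≈ 68.9°.

68.9°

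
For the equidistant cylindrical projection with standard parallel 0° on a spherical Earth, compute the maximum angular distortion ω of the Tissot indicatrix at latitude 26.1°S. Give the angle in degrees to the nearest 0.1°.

6.2°

Plate carrée maps x = Rλ, y = Rφ. The meridian scale is h = 1 and the parallel scale is k = 1/cos φ = sec φ.
At 26.1°: h = 1.000, k = 1.114; principal scales a = 1.114, b = 1.000.
sin(ω/2) = (a − b)/(a + b) = 0.1136/2.114 = 0.05373, so ω = 2 arcsin(0.05373) ≈ 6.2°.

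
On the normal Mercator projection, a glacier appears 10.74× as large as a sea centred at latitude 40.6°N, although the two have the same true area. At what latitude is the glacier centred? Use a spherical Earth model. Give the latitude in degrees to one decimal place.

Mercator areal scale is sec²φ, so apparent-area ratio = sec²φ₁ / sec²φ₂ = cos²φ₂ / cos²φ₁.
cos²φ₂ / cos²φ₁ = 10.74  ⇒  cos φ₁ = cos 40.6° / √10.74 = 0.7593/3.277 = 0.2317.
φ₁ = arccos(0.2317) ≈ 76.6°.

76.6°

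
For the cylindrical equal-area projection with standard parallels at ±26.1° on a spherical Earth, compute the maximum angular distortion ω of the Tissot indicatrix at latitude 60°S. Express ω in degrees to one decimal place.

63.6°

Cylindrical equal-area (φ₀ = 26.1°): h = cos φ / cos 26.1° along meridians, k = cos 26.1° / cos φ along parallels; h·k = 1.
At 60°: h = 0.5568, k = 1.796; principal scales a = 1.796, b = 0.5568.
sin(ω/2) = (a − b)/(a + b) = 1.239/2.353 = 0.5267, so ω = 2 arcsin(0.5267) ≈ 63.6°.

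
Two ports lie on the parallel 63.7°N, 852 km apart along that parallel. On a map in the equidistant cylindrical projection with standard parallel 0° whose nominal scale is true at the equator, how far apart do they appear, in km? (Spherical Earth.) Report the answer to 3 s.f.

Plate carrée maps x = Rλ, y = Rφ. The meridian scale is h = 1 and the parallel scale is k = 1/cos φ = sec φ.
Along the parallel, k = sec 63.7° = 1/0.4431 = 2.257.
Map distance = 852 × 2.257 ≈ 1920 km.

1920 km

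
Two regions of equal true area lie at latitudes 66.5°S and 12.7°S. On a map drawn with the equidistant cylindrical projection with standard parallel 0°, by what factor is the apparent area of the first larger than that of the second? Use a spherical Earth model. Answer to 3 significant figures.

2.45

Plate carrée maps x = Rλ, y = Rφ. The meridian scale is h = 1 and the parallel scale is k = 1/cos φ = sec φ.
Areal scale at 66.5°: h·k = 1.000 × 2.508 = 2.508.
Areal scale at 12.7°: h·k = 1.000 × 1.025 = 1.025.
Ratio = 2.508/1.025 ≈ 2.45.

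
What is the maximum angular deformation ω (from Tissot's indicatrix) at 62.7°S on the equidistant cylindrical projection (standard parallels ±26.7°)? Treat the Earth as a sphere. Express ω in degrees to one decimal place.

37.5°

In the equirectangular projection with standard parallel φ₀ = 26.7° (x = Rλ cos φ₀, y = Rφ), meridians are true-scale (h = 1) and the parallel scale is k = cos φ₀ / cos φ.
At 62.7°: h = 1.000, k = 1.948; principal scales a = 1.948, b = 1.000.
sin(ω/2) = (a − b)/(a + b) = 0.9478/2.948 = 0.3215, so ω = 2 arcsin(0.3215) ≈ 37.5°.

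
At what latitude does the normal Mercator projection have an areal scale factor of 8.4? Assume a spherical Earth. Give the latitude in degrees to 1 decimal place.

69.8°

Mercator areal scale is sec²φ.
sec²φ = 8.4  ⇒  cos²φ = 0.1190  ⇒  cos φ = 0.3450.
φ = arccos(0.3450) ≈ 69.8°.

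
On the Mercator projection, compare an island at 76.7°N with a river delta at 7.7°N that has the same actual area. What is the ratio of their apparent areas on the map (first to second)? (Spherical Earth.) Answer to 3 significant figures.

18.6

On Mercator, area is exaggerated by sec²φ = 1/cos²φ.
At 76.7°: sec²(76.7°) = 1/0.2300² = 18.90.
At 7.7°: sec²(7.7°) = 1/0.9910² = 1.018.
Ratio = 18.90/1.018 = cos²(7.7°)/cos²(76.7°) ≈ 18.6.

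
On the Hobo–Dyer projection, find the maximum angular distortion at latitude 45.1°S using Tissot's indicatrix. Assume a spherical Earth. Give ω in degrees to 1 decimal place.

The Hobo–Dyer projection is cylindrical equal-area with φ₀ = 37.5°. For cylindrical equal-area with standard parallel φ₀, h = cos φ / cos φ₀ and k = cos φ₀ / cos φ, so h·k = 1.
At 45.1°: h = 0.8897, k = 1.124; principal scales a = 1.124, b = 0.8897.
sin(ω/2) = (a − b)/(a + b) = 0.2342/2.014 = 0.1163, so ω = 2 arcsin(0.1163) ≈ 13.4°.

13.4°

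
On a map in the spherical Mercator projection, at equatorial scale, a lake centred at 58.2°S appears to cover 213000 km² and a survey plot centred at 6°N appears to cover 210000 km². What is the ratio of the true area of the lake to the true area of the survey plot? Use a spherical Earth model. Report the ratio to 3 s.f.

0.285

Since Mercator area scale is 1/cos²φ, the true area equals the apparent area multiplied by cos²φ.
True area of lake: 213000 × cos²(58.2°) = 213000 × 0.2777 = 59150 km².
True area of survey plot: 210000 × cos²(6°) = 210000 × 0.9891 = 207700 km².
Ratio = 59150 / 207700 ≈ 0.285.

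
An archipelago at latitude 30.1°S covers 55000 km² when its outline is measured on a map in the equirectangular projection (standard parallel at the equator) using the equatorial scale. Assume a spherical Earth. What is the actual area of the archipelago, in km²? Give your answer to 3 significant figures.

47600 km²

In the plate carrée (x = Rλ, y = Rφ), meridians are true-scale (h = 1) and parallels are stretched by k = sec φ.
Areal scale = h·k = 1 × sec φ; at 30.1°, h = 1.000, k = 1.156, so h·k = 1.156.
True area = apparent / (areal scale) = 55000 / 1.156 ≈ 47600 km².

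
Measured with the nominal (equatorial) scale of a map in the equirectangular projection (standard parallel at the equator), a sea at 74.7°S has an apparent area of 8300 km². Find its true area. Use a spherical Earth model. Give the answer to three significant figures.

In the plate carrée (x = Rλ, y = Rφ), meridians are true-scale (h = 1) and parallels are stretched by k = sec φ.
Areal scale = h·k = 1 × sec φ; at 74.7°, h = 1.000, k = 3.790, so h·k = 3.790.
True area = apparent / (areal scale) = 8300 / 3.790 ≈ 2190 km².

2190 km²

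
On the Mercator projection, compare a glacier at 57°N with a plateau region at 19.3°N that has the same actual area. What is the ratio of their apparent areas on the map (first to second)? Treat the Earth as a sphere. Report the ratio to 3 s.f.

3.00

On Mercator, area is exaggerated by sec²φ = 1/cos²φ.
At 57°: sec²(57°) = 1/0.5446² = 3.371.
At 19.3°: sec²(19.3°) = 1/0.9438² = 1.123.
Ratio = 3.371/1.123 = cos²(19.3°)/cos²(57°) ≈ 3.00.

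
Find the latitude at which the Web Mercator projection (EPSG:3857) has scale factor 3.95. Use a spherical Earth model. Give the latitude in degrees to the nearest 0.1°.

75.3°

Mercator scale is k = sec φ = 1/cos φ.
1/cos φ = 3.95  ⇒  cos φ = 0.2532  ⇒  φ = arccos(0.2532) ≈ 75.3°.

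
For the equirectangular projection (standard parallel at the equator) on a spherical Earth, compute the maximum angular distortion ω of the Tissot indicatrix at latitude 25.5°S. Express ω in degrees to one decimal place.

5.9°

Plate carrée maps x = Rλ, y = Rφ. The meridian scale is h = 1 and the parallel scale is k = 1/cos φ = sec φ.
At 25.5°: h = 1.000, k = 1.108; principal scales a = 1.108, b = 1.000.
sin(ω/2) = (a − b)/(a + b) = 0.1079/2.108 = 0.05120, so ω = 2 arcsin(0.05120) ≈ 5.9°.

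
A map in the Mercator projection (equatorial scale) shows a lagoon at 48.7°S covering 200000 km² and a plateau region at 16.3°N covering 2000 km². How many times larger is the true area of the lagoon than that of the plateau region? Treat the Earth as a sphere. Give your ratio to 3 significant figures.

47.3

Since Mercator area scale is 1/cos²φ, the true area equals the apparent area multiplied by cos²φ.
True area of lagoon: 200000 × cos²(48.7°) = 200000 × 0.4356 = 87120 km².
True area of plateau region: 2000 × cos²(16.3°) = 2000 × 0.9212 = 1842 km².
Ratio = 87120 / 1842 ≈ 47.3.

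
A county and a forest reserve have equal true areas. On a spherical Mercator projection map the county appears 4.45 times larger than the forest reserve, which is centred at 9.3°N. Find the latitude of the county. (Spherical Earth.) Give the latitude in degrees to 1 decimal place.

Mercator areal scale is sec²φ, so apparent-area ratio = sec²φ₁ / sec²φ₂ = cos²φ₂ / cos²φ₁.
cos²φ₂ / cos²φ₁ = 4.45  ⇒  cos φ₁ = cos 9.3° / √4.45 = 0.9869/2.110 = 0.4678.
φ₁ = arccos(0.4678) ≈ 62.1°.

62.1°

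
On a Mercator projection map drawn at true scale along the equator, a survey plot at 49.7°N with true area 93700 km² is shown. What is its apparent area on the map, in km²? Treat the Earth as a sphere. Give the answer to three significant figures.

224000 km²

Mercator is conformal, so the point scale is isotropic: h = k = sec φ = 1/cos φ.
Areal scale = k² = sec²φ = 1/cos²(49.7°) = 1/0.6468² = 2.390.
Apparent area = 93700 × 2.390 ≈ 224000 km².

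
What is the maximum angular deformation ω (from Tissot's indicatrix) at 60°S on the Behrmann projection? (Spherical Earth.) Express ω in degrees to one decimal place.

60.0°

Behrmann is a cylindrical equal-area projection with standard parallels at ±30°. For cylindrical equal-area with standard parallel φ₀, h = cos φ / cos φ₀ and k = cos φ₀ / cos φ, so h·k = 1.
At 60°: h = 0.5774, k = 1.732; principal scales a = 1.732, b = 0.5774.
sin(ω/2) = (a − b)/(a + b) = 1.155/2.309 = 0.5000, so ω = 2 arcsin(0.5000) ≈ 60.0°.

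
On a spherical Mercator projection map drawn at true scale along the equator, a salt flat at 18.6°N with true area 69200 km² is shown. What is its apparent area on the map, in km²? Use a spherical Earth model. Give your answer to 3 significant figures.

77000 km²

The Mercator projection is conformal; its linear scale factor is the same in every direction and equals sec φ = 1/cos φ.
Areal scale = k² = sec²φ = 1/cos²(18.6°) = 1/0.9478² = 1.113.
Apparent area = 69200 × 1.113 ≈ 77000 km².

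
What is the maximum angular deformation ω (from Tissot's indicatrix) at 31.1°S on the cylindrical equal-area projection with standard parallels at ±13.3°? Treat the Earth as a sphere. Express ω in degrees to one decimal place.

A cylindrical equal-area projection with standard parallel φ₀ has meridian scale h = cos φ / cos φ₀ and parallel scale k = cos φ₀ / cos φ (so areas are preserved, h·k = 1).
At 31.1°: h = 0.8799, k = 1.137; principal scales a = 1.137, b = 0.8799.
sin(ω/2) = (a − b)/(a + b) = 0.2567/2.016 = 0.1273, so ω = 2 arcsin(0.1273) ≈ 14.6°.

14.6°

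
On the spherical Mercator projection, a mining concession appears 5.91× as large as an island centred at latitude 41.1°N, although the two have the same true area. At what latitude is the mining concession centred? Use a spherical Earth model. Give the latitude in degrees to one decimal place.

71.9°

Mercator areal scale is sec²φ, so apparent-area ratio = sec²φ₁ / sec²φ₂ = cos²φ₂ / cos²φ₁.
cos²φ₂ / cos²φ₁ = 5.91  ⇒  cos φ₁ = cos 41.1° / √5.91 = 0.7536/2.431 = 0.3100.
φ₁ = arccos(0.3100) ≈ 71.9°.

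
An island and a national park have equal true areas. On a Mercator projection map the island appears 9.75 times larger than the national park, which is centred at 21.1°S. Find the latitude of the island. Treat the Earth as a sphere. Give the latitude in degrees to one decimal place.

72.6°

For equal true areas on Mercator, apparent areas scale as sec²φ, so the ratio is cos²φ₂ / cos²φ₁.
cos²φ₂ / cos²φ₁ = 9.75  ⇒  cos φ₁ = cos 21.1° / √9.75 = 0.9330/3.122 = 0.2988.
φ₁ = arccos(0.2988) ≈ 72.6°.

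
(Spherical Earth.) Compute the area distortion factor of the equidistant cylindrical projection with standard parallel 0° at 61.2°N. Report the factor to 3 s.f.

Plate carrée maps x = Rλ, y = Rφ. The meridian scale is h = 1 and the parallel scale is k = 1/cos φ = sec φ.
Areal scale = h·k = 1 × sec φ; at 61.2°, h = 1.000, k = 2.076, so h·k = 2.076.

2.08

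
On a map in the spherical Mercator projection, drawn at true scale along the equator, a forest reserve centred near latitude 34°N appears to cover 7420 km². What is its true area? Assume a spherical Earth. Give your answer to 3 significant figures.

5100 km²

Mercator is conformal, so the point scale is isotropic: h = k = sec φ = 1/cos φ.
Areal scale = k² = sec²φ = 1/cos²(34°) = 1/0.8290² = 1.455.
True area = apparent / (areal scale) = 7420 / 1.455 ≈ 5100 km².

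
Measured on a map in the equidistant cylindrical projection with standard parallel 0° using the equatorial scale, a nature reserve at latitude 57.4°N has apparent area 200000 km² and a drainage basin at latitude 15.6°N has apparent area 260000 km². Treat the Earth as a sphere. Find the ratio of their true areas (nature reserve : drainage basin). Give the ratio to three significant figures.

0.430

On the plate carrée, areal scale = h·k = 1 × sec φ, so true area = apparent × cos φ.
True area of nature reserve: 200000 × cos(57.4°) = 200000 × 0.5388 = 107800 km².
True area of drainage basin: 260000 × cos(15.6°) = 260000 × 0.9632 = 250400 km².
Ratio = 107800 / 250400 ≈ 0.430.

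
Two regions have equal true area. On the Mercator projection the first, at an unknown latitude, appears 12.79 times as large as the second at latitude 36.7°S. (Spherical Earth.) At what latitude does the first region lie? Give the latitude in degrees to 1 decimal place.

For equal true areas on Mercator, apparent areas scale as sec²φ, so the ratio is cos²φ₂ / cos²φ₁.
cos²φ₂ / cos²φ₁ = 12.79  ⇒  cos φ₁ = cos 36.7° / √12.79 = 0.8018/3.576 = 0.2242.
φ₁ = arccos(0.2242) ≈ 77.0°.

77.0°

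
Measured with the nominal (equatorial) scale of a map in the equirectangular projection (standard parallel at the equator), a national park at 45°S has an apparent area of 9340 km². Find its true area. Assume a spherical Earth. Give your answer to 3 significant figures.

6600 km²

For the equirectangular projection with φ₀ = 0 (plate carrée), h = 1 along meridians and k = sec φ along parallels.
Areal scale = h·k = 1 × sec φ; at 45°, h = 1.000, k = 1.414, so h·k = 1.414.
True area = apparent / (areal scale) = 9340 / 1.414 ≈ 6600 km².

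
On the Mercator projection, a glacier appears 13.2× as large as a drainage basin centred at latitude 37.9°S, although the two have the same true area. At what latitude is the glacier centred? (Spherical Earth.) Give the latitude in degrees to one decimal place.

77.5°

For equal true areas on Mercator, apparent areas scale as sec²φ, so the ratio is cos²φ₂ / cos²φ₁.
cos²φ₂ / cos²φ₁ = 13.2  ⇒  cos φ₁ = cos 37.9° / √13.2 = 0.7891/3.633 = 0.2172.
φ₁ = arccos(0.2172) ≈ 77.5°.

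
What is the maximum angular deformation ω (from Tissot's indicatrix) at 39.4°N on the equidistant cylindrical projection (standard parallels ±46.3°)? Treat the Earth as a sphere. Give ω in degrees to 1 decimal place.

6.4°

In the equirectangular projection with standard parallel φ₀ = 46.3° (x = Rλ cos φ₀, y = Rφ), meridians are true-scale (h = 1) and the parallel scale is k = cos φ₀ / cos φ.
At 39.4°: h = 1.000, k = 0.8941; principal scales a = 1.000, b = 0.8941.
sin(ω/2) = (a − b)/(a + b) = 0.1059/1.894 = 0.05592, so ω = 2 arcsin(0.05592) ≈ 6.4°.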